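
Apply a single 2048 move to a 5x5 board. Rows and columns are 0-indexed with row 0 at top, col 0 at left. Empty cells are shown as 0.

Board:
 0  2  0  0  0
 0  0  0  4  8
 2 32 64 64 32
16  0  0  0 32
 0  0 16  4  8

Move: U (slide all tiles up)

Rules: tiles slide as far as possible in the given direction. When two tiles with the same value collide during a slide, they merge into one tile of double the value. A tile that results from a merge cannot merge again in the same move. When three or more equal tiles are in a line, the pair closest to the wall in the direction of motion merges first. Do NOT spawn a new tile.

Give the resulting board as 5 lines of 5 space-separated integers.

Slide up:
col 0: [0, 0, 2, 16, 0] -> [2, 16, 0, 0, 0]
col 1: [2, 0, 32, 0, 0] -> [2, 32, 0, 0, 0]
col 2: [0, 0, 64, 0, 16] -> [64, 16, 0, 0, 0]
col 3: [0, 4, 64, 0, 4] -> [4, 64, 4, 0, 0]
col 4: [0, 8, 32, 32, 8] -> [8, 64, 8, 0, 0]

Answer:  2  2 64  4  8
16 32 16 64 64
 0  0  0  4  8
 0  0  0  0  0
 0  0  0  0  0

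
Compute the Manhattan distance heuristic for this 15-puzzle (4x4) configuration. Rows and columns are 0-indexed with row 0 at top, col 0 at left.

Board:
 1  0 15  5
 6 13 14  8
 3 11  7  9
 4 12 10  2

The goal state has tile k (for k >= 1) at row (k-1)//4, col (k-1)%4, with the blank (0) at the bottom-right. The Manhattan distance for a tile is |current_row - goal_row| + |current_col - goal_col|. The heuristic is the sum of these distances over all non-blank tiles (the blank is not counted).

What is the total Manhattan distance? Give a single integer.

Answer: 39

Derivation:
Tile 1: at (0,0), goal (0,0), distance |0-0|+|0-0| = 0
Tile 15: at (0,2), goal (3,2), distance |0-3|+|2-2| = 3
Tile 5: at (0,3), goal (1,0), distance |0-1|+|3-0| = 4
Tile 6: at (1,0), goal (1,1), distance |1-1|+|0-1| = 1
Tile 13: at (1,1), goal (3,0), distance |1-3|+|1-0| = 3
Tile 14: at (1,2), goal (3,1), distance |1-3|+|2-1| = 3
Tile 8: at (1,3), goal (1,3), distance |1-1|+|3-3| = 0
Tile 3: at (2,0), goal (0,2), distance |2-0|+|0-2| = 4
Tile 11: at (2,1), goal (2,2), distance |2-2|+|1-2| = 1
Tile 7: at (2,2), goal (1,2), distance |2-1|+|2-2| = 1
Tile 9: at (2,3), goal (2,0), distance |2-2|+|3-0| = 3
Tile 4: at (3,0), goal (0,3), distance |3-0|+|0-3| = 6
Tile 12: at (3,1), goal (2,3), distance |3-2|+|1-3| = 3
Tile 10: at (3,2), goal (2,1), distance |3-2|+|2-1| = 2
Tile 2: at (3,3), goal (0,1), distance |3-0|+|3-1| = 5
Sum: 0 + 3 + 4 + 1 + 3 + 3 + 0 + 4 + 1 + 1 + 3 + 6 + 3 + 2 + 5 = 39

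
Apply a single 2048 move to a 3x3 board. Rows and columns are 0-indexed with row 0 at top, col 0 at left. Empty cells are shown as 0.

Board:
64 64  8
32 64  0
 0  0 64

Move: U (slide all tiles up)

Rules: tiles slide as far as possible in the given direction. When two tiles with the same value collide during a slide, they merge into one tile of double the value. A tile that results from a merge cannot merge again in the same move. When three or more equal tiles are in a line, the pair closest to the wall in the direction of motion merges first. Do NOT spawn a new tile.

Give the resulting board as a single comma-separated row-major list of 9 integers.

Slide up:
col 0: [64, 32, 0] -> [64, 32, 0]
col 1: [64, 64, 0] -> [128, 0, 0]
col 2: [8, 0, 64] -> [8, 64, 0]

Answer: 64, 128, 8, 32, 0, 64, 0, 0, 0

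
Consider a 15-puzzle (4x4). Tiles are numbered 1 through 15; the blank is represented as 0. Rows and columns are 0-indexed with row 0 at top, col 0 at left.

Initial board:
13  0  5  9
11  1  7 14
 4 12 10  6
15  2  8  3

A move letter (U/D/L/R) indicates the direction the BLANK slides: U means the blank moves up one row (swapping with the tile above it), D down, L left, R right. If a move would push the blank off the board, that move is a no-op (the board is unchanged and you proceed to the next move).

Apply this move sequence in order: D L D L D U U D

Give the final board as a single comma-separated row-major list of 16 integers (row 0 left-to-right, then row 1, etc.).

Answer: 13, 1, 5, 9, 4, 11, 7, 14, 0, 12, 10, 6, 15, 2, 8, 3

Derivation:
After move 1 (D):
13  1  5  9
11  0  7 14
 4 12 10  6
15  2  8  3

After move 2 (L):
13  1  5  9
 0 11  7 14
 4 12 10  6
15  2  8  3

After move 3 (D):
13  1  5  9
 4 11  7 14
 0 12 10  6
15  2  8  3

After move 4 (L):
13  1  5  9
 4 11  7 14
 0 12 10  6
15  2  8  3

After move 5 (D):
13  1  5  9
 4 11  7 14
15 12 10  6
 0  2  8  3

After move 6 (U):
13  1  5  9
 4 11  7 14
 0 12 10  6
15  2  8  3

After move 7 (U):
13  1  5  9
 0 11  7 14
 4 12 10  6
15  2  8  3

After move 8 (D):
13  1  5  9
 4 11  7 14
 0 12 10  6
15  2  8  3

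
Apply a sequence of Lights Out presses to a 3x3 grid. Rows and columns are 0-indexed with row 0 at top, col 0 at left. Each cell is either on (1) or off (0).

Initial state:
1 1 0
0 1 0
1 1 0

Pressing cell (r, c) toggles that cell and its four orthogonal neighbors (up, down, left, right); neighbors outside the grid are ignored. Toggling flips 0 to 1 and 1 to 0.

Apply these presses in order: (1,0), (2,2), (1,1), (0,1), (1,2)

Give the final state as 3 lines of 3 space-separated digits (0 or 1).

After press 1 at (1,0):
0 1 0
1 0 0
0 1 0

After press 2 at (2,2):
0 1 0
1 0 1
0 0 1

After press 3 at (1,1):
0 0 0
0 1 0
0 1 1

After press 4 at (0,1):
1 1 1
0 0 0
0 1 1

After press 5 at (1,2):
1 1 0
0 1 1
0 1 0

Answer: 1 1 0
0 1 1
0 1 0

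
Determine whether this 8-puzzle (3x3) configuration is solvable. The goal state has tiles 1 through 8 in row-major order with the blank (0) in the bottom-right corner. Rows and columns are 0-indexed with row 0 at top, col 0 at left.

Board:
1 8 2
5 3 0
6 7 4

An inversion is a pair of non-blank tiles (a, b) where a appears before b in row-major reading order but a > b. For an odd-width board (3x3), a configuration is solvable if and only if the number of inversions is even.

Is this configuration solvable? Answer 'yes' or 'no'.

Inversions (pairs i<j in row-major order where tile[i] > tile[j] > 0): 10
10 is even, so the puzzle is solvable.

Answer: yes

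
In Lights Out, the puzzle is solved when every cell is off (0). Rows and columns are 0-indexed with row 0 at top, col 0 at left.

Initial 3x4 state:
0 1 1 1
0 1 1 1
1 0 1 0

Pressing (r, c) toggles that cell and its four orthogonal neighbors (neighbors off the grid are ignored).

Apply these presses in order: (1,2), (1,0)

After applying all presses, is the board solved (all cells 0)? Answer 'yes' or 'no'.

Answer: no

Derivation:
After press 1 at (1,2):
0 1 0 1
0 0 0 0
1 0 0 0

After press 2 at (1,0):
1 1 0 1
1 1 0 0
0 0 0 0

Lights still on: 5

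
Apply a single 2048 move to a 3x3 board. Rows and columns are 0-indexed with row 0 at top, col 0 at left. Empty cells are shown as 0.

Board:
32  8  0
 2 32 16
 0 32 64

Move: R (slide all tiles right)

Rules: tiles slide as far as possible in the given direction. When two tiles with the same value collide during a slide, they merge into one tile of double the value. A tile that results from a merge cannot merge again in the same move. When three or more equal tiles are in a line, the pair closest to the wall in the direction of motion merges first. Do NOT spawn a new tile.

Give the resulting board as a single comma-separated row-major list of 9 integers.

Answer: 0, 32, 8, 2, 32, 16, 0, 32, 64

Derivation:
Slide right:
row 0: [32, 8, 0] -> [0, 32, 8]
row 1: [2, 32, 16] -> [2, 32, 16]
row 2: [0, 32, 64] -> [0, 32, 64]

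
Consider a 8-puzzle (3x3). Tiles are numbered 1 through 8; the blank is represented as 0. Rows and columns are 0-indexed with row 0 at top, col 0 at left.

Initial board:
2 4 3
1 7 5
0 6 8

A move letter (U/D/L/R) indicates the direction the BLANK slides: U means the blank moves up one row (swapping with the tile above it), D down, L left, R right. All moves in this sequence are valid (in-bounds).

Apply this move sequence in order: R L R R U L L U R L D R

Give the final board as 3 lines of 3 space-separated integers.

After move 1 (R):
2 4 3
1 7 5
6 0 8

After move 2 (L):
2 4 3
1 7 5
0 6 8

After move 3 (R):
2 4 3
1 7 5
6 0 8

After move 4 (R):
2 4 3
1 7 5
6 8 0

After move 5 (U):
2 4 3
1 7 0
6 8 5

After move 6 (L):
2 4 3
1 0 7
6 8 5

After move 7 (L):
2 4 3
0 1 7
6 8 5

After move 8 (U):
0 4 3
2 1 7
6 8 5

After move 9 (R):
4 0 3
2 1 7
6 8 5

After move 10 (L):
0 4 3
2 1 7
6 8 5

After move 11 (D):
2 4 3
0 1 7
6 8 5

After move 12 (R):
2 4 3
1 0 7
6 8 5

Answer: 2 4 3
1 0 7
6 8 5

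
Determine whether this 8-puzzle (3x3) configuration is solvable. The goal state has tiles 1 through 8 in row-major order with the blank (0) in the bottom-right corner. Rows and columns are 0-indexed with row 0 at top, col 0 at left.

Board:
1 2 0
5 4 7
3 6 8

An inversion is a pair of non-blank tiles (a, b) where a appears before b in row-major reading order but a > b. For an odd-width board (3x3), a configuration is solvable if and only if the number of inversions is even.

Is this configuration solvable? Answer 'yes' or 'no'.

Answer: no

Derivation:
Inversions (pairs i<j in row-major order where tile[i] > tile[j] > 0): 5
5 is odd, so the puzzle is not solvable.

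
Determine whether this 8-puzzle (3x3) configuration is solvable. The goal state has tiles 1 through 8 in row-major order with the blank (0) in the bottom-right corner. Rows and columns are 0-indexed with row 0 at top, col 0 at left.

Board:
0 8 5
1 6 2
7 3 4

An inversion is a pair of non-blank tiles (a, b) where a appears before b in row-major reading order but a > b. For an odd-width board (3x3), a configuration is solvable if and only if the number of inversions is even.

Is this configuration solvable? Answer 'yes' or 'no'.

Inversions (pairs i<j in row-major order where tile[i] > tile[j] > 0): 16
16 is even, so the puzzle is solvable.

Answer: yes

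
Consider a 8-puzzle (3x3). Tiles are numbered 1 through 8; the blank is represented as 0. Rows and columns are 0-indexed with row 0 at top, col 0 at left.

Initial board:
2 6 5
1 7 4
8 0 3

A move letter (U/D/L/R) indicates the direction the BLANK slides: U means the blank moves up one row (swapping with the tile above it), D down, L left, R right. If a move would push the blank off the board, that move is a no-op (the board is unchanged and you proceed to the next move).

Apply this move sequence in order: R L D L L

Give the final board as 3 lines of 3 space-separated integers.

Answer: 2 6 5
1 7 4
0 8 3

Derivation:
After move 1 (R):
2 6 5
1 7 4
8 3 0

After move 2 (L):
2 6 5
1 7 4
8 0 3

After move 3 (D):
2 6 5
1 7 4
8 0 3

After move 4 (L):
2 6 5
1 7 4
0 8 3

After move 5 (L):
2 6 5
1 7 4
0 8 3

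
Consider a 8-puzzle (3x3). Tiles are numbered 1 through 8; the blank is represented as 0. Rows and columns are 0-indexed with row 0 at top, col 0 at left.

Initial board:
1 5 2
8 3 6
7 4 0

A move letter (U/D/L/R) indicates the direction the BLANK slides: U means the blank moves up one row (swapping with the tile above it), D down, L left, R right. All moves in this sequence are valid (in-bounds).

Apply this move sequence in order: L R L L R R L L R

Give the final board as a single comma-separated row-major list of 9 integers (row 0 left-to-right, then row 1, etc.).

Answer: 1, 5, 2, 8, 3, 6, 7, 0, 4

Derivation:
After move 1 (L):
1 5 2
8 3 6
7 0 4

After move 2 (R):
1 5 2
8 3 6
7 4 0

After move 3 (L):
1 5 2
8 3 6
7 0 4

After move 4 (L):
1 5 2
8 3 6
0 7 4

After move 5 (R):
1 5 2
8 3 6
7 0 4

After move 6 (R):
1 5 2
8 3 6
7 4 0

After move 7 (L):
1 5 2
8 3 6
7 0 4

After move 8 (L):
1 5 2
8 3 6
0 7 4

After move 9 (R):
1 5 2
8 3 6
7 0 4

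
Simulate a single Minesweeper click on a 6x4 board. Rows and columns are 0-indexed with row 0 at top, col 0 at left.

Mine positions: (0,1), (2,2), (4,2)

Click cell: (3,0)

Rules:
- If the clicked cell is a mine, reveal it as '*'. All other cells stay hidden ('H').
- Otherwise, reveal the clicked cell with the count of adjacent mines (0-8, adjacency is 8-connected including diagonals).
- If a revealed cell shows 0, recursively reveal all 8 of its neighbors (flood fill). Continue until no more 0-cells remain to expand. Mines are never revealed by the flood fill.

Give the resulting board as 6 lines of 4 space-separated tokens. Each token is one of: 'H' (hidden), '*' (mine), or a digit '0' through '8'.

H H H H
1 2 H H
0 1 H H
0 2 H H
0 1 H H
0 1 H H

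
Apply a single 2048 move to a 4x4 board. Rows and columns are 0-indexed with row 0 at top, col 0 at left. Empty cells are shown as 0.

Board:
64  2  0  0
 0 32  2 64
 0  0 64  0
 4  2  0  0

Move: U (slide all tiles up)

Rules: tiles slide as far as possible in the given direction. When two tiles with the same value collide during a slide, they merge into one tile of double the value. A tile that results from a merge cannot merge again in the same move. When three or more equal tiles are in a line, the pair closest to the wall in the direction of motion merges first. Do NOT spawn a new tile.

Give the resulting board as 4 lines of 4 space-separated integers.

Slide up:
col 0: [64, 0, 0, 4] -> [64, 4, 0, 0]
col 1: [2, 32, 0, 2] -> [2, 32, 2, 0]
col 2: [0, 2, 64, 0] -> [2, 64, 0, 0]
col 3: [0, 64, 0, 0] -> [64, 0, 0, 0]

Answer: 64  2  2 64
 4 32 64  0
 0  2  0  0
 0  0  0  0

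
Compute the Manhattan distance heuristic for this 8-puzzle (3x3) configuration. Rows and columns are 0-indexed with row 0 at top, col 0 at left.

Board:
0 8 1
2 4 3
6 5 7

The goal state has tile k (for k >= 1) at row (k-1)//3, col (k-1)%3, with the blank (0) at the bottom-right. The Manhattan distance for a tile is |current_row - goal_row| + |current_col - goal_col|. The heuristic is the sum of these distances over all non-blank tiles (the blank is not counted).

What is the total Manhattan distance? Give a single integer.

Tile 8: (0,1)->(2,1) = 2
Tile 1: (0,2)->(0,0) = 2
Tile 2: (1,0)->(0,1) = 2
Tile 4: (1,1)->(1,0) = 1
Tile 3: (1,2)->(0,2) = 1
Tile 6: (2,0)->(1,2) = 3
Tile 5: (2,1)->(1,1) = 1
Tile 7: (2,2)->(2,0) = 2
Sum: 2 + 2 + 2 + 1 + 1 + 3 + 1 + 2 = 14

Answer: 14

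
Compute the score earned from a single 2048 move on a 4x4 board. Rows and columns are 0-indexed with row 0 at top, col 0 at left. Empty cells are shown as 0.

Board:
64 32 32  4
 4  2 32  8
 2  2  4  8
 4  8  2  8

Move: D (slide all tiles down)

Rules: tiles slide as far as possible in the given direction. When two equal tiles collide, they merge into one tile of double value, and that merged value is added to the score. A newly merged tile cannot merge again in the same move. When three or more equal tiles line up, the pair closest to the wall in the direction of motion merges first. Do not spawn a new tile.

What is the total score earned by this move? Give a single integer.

Slide down:
col 0: [64, 4, 2, 4] -> [64, 4, 2, 4]  score +0 (running 0)
col 1: [32, 2, 2, 8] -> [0, 32, 4, 8]  score +4 (running 4)
col 2: [32, 32, 4, 2] -> [0, 64, 4, 2]  score +64 (running 68)
col 3: [4, 8, 8, 8] -> [0, 4, 8, 16]  score +16 (running 84)
Board after move:
64  0  0  0
 4 32 64  4
 2  4  4  8
 4  8  2 16

Answer: 84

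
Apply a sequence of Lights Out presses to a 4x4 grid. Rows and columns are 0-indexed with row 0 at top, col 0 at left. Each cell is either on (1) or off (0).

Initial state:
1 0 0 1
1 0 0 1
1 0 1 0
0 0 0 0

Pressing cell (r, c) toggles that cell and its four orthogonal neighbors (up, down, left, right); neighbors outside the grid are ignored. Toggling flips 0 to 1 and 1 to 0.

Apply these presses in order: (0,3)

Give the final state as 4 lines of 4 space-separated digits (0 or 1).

Answer: 1 0 1 0
1 0 0 0
1 0 1 0
0 0 0 0

Derivation:
After press 1 at (0,3):
1 0 1 0
1 0 0 0
1 0 1 0
0 0 0 0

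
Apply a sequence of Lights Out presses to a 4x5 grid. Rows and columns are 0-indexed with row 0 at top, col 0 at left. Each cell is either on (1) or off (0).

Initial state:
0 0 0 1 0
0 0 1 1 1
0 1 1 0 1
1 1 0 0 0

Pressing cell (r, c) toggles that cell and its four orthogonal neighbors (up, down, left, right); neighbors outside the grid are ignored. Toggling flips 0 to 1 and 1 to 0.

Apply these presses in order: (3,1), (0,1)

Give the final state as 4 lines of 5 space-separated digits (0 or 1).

After press 1 at (3,1):
0 0 0 1 0
0 0 1 1 1
0 0 1 0 1
0 0 1 0 0

After press 2 at (0,1):
1 1 1 1 0
0 1 1 1 1
0 0 1 0 1
0 0 1 0 0

Answer: 1 1 1 1 0
0 1 1 1 1
0 0 1 0 1
0 0 1 0 0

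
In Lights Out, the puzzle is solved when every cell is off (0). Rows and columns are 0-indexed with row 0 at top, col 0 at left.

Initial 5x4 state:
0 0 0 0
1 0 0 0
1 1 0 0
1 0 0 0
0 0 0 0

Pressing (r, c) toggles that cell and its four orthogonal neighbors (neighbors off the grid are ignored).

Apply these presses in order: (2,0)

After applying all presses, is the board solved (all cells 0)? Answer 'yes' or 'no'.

After press 1 at (2,0):
0 0 0 0
0 0 0 0
0 0 0 0
0 0 0 0
0 0 0 0

Lights still on: 0

Answer: yes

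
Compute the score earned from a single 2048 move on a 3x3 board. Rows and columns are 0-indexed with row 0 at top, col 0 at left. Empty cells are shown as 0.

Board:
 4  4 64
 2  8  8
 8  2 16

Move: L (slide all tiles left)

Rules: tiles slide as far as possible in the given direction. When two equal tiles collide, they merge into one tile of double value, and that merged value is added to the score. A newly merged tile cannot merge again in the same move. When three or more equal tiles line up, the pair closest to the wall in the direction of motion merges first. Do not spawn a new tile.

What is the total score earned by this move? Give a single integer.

Slide left:
row 0: [4, 4, 64] -> [8, 64, 0]  score +8 (running 8)
row 1: [2, 8, 8] -> [2, 16, 0]  score +16 (running 24)
row 2: [8, 2, 16] -> [8, 2, 16]  score +0 (running 24)
Board after move:
 8 64  0
 2 16  0
 8  2 16

Answer: 24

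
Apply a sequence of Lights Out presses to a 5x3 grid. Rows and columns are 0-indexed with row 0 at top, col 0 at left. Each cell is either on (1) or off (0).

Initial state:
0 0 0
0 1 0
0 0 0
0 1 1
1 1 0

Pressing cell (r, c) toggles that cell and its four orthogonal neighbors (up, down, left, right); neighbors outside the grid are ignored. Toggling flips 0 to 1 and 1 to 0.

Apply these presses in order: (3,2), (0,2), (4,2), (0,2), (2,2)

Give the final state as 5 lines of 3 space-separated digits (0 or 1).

Answer: 0 0 0
0 1 1
0 1 0
0 0 0
1 0 0

Derivation:
After press 1 at (3,2):
0 0 0
0 1 0
0 0 1
0 0 0
1 1 1

After press 2 at (0,2):
0 1 1
0 1 1
0 0 1
0 0 0
1 1 1

After press 3 at (4,2):
0 1 1
0 1 1
0 0 1
0 0 1
1 0 0

After press 4 at (0,2):
0 0 0
0 1 0
0 0 1
0 0 1
1 0 0

After press 5 at (2,2):
0 0 0
0 1 1
0 1 0
0 0 0
1 0 0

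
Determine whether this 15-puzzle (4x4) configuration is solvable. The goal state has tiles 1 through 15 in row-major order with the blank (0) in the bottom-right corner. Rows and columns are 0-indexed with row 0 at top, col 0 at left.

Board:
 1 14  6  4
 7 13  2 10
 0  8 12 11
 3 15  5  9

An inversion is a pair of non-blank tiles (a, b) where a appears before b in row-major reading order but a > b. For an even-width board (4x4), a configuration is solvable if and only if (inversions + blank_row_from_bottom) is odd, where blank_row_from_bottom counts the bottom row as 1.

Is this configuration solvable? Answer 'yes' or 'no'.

Inversions: 44
Blank is in row 2 (0-indexed from top), which is row 2 counting from the bottom (bottom = 1).
44 + 2 = 46, which is even, so the puzzle is not solvable.

Answer: no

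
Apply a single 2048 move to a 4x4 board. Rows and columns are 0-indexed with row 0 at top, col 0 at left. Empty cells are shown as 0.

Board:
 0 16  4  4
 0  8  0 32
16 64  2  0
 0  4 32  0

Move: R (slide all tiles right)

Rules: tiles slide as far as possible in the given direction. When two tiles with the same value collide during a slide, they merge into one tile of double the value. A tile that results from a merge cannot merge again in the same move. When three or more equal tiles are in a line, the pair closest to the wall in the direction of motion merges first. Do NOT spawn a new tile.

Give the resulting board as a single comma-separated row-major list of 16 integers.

Answer: 0, 0, 16, 8, 0, 0, 8, 32, 0, 16, 64, 2, 0, 0, 4, 32

Derivation:
Slide right:
row 0: [0, 16, 4, 4] -> [0, 0, 16, 8]
row 1: [0, 8, 0, 32] -> [0, 0, 8, 32]
row 2: [16, 64, 2, 0] -> [0, 16, 64, 2]
row 3: [0, 4, 32, 0] -> [0, 0, 4, 32]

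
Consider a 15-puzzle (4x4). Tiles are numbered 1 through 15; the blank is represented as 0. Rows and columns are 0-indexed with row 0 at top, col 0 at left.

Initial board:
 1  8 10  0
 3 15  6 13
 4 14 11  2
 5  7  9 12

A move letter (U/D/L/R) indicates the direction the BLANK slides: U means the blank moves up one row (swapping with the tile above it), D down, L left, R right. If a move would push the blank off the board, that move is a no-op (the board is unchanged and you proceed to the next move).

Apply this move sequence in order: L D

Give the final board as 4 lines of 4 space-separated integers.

Answer:  1  8  6 10
 3 15  0 13
 4 14 11  2
 5  7  9 12

Derivation:
After move 1 (L):
 1  8  0 10
 3 15  6 13
 4 14 11  2
 5  7  9 12

After move 2 (D):
 1  8  6 10
 3 15  0 13
 4 14 11  2
 5  7  9 12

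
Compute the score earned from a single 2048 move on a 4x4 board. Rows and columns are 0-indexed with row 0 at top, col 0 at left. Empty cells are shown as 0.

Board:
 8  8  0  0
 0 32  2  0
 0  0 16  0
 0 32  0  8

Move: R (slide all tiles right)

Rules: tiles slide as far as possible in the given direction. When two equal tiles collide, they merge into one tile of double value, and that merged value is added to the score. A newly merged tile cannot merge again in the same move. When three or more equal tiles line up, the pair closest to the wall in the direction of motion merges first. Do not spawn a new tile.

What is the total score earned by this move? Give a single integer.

Slide right:
row 0: [8, 8, 0, 0] -> [0, 0, 0, 16]  score +16 (running 16)
row 1: [0, 32, 2, 0] -> [0, 0, 32, 2]  score +0 (running 16)
row 2: [0, 0, 16, 0] -> [0, 0, 0, 16]  score +0 (running 16)
row 3: [0, 32, 0, 8] -> [0, 0, 32, 8]  score +0 (running 16)
Board after move:
 0  0  0 16
 0  0 32  2
 0  0  0 16
 0  0 32  8

Answer: 16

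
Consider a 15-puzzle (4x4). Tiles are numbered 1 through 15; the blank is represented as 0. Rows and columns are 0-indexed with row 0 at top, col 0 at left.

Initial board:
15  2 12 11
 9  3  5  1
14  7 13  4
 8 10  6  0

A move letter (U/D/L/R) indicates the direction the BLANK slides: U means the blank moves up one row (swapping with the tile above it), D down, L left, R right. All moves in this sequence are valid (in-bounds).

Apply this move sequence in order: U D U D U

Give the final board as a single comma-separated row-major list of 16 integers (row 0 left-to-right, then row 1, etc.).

After move 1 (U):
15  2 12 11
 9  3  5  1
14  7 13  0
 8 10  6  4

After move 2 (D):
15  2 12 11
 9  3  5  1
14  7 13  4
 8 10  6  0

After move 3 (U):
15  2 12 11
 9  3  5  1
14  7 13  0
 8 10  6  4

After move 4 (D):
15  2 12 11
 9  3  5  1
14  7 13  4
 8 10  6  0

After move 5 (U):
15  2 12 11
 9  3  5  1
14  7 13  0
 8 10  6  4

Answer: 15, 2, 12, 11, 9, 3, 5, 1, 14, 7, 13, 0, 8, 10, 6, 4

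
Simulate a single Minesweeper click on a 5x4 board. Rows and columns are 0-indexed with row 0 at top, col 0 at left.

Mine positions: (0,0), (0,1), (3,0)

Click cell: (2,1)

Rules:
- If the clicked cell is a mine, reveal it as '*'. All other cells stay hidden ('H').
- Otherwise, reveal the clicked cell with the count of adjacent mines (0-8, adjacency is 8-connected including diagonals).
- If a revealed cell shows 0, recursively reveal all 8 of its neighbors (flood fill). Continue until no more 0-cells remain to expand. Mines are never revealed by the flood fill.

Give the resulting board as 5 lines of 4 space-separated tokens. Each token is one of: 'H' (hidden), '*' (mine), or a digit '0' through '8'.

H H H H
H H H H
H 1 H H
H H H H
H H H H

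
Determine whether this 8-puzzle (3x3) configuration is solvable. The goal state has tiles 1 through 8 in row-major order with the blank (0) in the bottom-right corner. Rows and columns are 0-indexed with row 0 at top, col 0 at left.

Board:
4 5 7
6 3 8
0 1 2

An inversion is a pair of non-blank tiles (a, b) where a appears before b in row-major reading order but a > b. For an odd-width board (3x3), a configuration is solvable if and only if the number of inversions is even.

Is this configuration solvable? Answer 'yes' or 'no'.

Answer: no

Derivation:
Inversions (pairs i<j in row-major order where tile[i] > tile[j] > 0): 17
17 is odd, so the puzzle is not solvable.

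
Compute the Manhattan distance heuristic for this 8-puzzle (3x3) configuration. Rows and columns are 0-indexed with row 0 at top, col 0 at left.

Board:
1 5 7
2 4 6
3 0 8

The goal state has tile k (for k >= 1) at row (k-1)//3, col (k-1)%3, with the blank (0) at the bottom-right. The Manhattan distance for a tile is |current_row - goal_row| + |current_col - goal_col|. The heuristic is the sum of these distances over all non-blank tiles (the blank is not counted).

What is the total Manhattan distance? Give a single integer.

Answer: 13

Derivation:
Tile 1: at (0,0), goal (0,0), distance |0-0|+|0-0| = 0
Tile 5: at (0,1), goal (1,1), distance |0-1|+|1-1| = 1
Tile 7: at (0,2), goal (2,0), distance |0-2|+|2-0| = 4
Tile 2: at (1,0), goal (0,1), distance |1-0|+|0-1| = 2
Tile 4: at (1,1), goal (1,0), distance |1-1|+|1-0| = 1
Tile 6: at (1,2), goal (1,2), distance |1-1|+|2-2| = 0
Tile 3: at (2,0), goal (0,2), distance |2-0|+|0-2| = 4
Tile 8: at (2,2), goal (2,1), distance |2-2|+|2-1| = 1
Sum: 0 + 1 + 4 + 2 + 1 + 0 + 4 + 1 = 13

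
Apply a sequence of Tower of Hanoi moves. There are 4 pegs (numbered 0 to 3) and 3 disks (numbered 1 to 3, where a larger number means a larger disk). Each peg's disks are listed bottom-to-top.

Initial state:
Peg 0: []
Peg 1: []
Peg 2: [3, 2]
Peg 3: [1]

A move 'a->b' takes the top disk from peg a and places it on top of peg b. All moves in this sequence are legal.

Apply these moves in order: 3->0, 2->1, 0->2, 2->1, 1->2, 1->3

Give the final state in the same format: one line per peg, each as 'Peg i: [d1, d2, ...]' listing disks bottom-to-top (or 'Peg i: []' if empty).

Answer: Peg 0: []
Peg 1: []
Peg 2: [3, 1]
Peg 3: [2]

Derivation:
After move 1 (3->0):
Peg 0: [1]
Peg 1: []
Peg 2: [3, 2]
Peg 3: []

After move 2 (2->1):
Peg 0: [1]
Peg 1: [2]
Peg 2: [3]
Peg 3: []

After move 3 (0->2):
Peg 0: []
Peg 1: [2]
Peg 2: [3, 1]
Peg 3: []

After move 4 (2->1):
Peg 0: []
Peg 1: [2, 1]
Peg 2: [3]
Peg 3: []

After move 5 (1->2):
Peg 0: []
Peg 1: [2]
Peg 2: [3, 1]
Peg 3: []

After move 6 (1->3):
Peg 0: []
Peg 1: []
Peg 2: [3, 1]
Peg 3: [2]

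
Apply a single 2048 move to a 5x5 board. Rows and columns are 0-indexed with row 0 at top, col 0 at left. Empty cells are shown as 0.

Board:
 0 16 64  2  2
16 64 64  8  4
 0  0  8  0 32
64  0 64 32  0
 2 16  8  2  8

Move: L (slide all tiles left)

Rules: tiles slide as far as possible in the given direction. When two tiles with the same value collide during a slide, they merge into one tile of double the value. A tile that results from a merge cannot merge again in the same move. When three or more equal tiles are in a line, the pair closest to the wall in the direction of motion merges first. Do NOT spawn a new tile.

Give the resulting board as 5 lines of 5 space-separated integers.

Answer:  16  64   4   0   0
 16 128   8   4   0
  8  32   0   0   0
128  32   0   0   0
  2  16   8   2   8

Derivation:
Slide left:
row 0: [0, 16, 64, 2, 2] -> [16, 64, 4, 0, 0]
row 1: [16, 64, 64, 8, 4] -> [16, 128, 8, 4, 0]
row 2: [0, 0, 8, 0, 32] -> [8, 32, 0, 0, 0]
row 3: [64, 0, 64, 32, 0] -> [128, 32, 0, 0, 0]
row 4: [2, 16, 8, 2, 8] -> [2, 16, 8, 2, 8]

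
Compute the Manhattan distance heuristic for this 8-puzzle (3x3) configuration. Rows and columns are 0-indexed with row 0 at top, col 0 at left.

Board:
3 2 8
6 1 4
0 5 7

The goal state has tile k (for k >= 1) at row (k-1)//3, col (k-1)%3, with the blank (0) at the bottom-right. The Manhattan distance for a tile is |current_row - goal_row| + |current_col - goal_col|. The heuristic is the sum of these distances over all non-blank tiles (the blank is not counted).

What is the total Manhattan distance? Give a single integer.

Tile 3: at (0,0), goal (0,2), distance |0-0|+|0-2| = 2
Tile 2: at (0,1), goal (0,1), distance |0-0|+|1-1| = 0
Tile 8: at (0,2), goal (2,1), distance |0-2|+|2-1| = 3
Tile 6: at (1,0), goal (1,2), distance |1-1|+|0-2| = 2
Tile 1: at (1,1), goal (0,0), distance |1-0|+|1-0| = 2
Tile 4: at (1,2), goal (1,0), distance |1-1|+|2-0| = 2
Tile 5: at (2,1), goal (1,1), distance |2-1|+|1-1| = 1
Tile 7: at (2,2), goal (2,0), distance |2-2|+|2-0| = 2
Sum: 2 + 0 + 3 + 2 + 2 + 2 + 1 + 2 = 14

Answer: 14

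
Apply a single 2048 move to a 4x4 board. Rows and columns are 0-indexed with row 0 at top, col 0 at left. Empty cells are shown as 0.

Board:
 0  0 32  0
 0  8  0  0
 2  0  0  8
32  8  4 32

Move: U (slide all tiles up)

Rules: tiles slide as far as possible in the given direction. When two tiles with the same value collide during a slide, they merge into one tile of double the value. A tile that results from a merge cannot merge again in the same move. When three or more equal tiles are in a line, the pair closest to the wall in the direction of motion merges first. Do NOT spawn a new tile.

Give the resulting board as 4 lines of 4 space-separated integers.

Slide up:
col 0: [0, 0, 2, 32] -> [2, 32, 0, 0]
col 1: [0, 8, 0, 8] -> [16, 0, 0, 0]
col 2: [32, 0, 0, 4] -> [32, 4, 0, 0]
col 3: [0, 0, 8, 32] -> [8, 32, 0, 0]

Answer:  2 16 32  8
32  0  4 32
 0  0  0  0
 0  0  0  0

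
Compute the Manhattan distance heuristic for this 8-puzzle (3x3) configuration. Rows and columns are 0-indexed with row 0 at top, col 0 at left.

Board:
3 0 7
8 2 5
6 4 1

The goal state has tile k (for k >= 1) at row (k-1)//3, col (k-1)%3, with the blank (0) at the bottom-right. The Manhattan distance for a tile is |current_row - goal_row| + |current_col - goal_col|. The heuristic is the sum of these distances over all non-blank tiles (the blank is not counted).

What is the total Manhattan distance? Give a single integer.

Tile 3: at (0,0), goal (0,2), distance |0-0|+|0-2| = 2
Tile 7: at (0,2), goal (2,0), distance |0-2|+|2-0| = 4
Tile 8: at (1,0), goal (2,1), distance |1-2|+|0-1| = 2
Tile 2: at (1,1), goal (0,1), distance |1-0|+|1-1| = 1
Tile 5: at (1,2), goal (1,1), distance |1-1|+|2-1| = 1
Tile 6: at (2,0), goal (1,2), distance |2-1|+|0-2| = 3
Tile 4: at (2,1), goal (1,0), distance |2-1|+|1-0| = 2
Tile 1: at (2,2), goal (0,0), distance |2-0|+|2-0| = 4
Sum: 2 + 4 + 2 + 1 + 1 + 3 + 2 + 4 = 19

Answer: 19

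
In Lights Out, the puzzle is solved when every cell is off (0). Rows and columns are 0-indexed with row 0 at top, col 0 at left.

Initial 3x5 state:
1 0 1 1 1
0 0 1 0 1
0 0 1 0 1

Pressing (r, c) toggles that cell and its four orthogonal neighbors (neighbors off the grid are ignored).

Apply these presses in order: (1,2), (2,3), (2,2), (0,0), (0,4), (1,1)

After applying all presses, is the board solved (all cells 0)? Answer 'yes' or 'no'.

Answer: yes

Derivation:
After press 1 at (1,2):
1 0 0 1 1
0 1 0 1 1
0 0 0 0 1

After press 2 at (2,3):
1 0 0 1 1
0 1 0 0 1
0 0 1 1 0

After press 3 at (2,2):
1 0 0 1 1
0 1 1 0 1
0 1 0 0 0

After press 4 at (0,0):
0 1 0 1 1
1 1 1 0 1
0 1 0 0 0

After press 5 at (0,4):
0 1 0 0 0
1 1 1 0 0
0 1 0 0 0

After press 6 at (1,1):
0 0 0 0 0
0 0 0 0 0
0 0 0 0 0

Lights still on: 0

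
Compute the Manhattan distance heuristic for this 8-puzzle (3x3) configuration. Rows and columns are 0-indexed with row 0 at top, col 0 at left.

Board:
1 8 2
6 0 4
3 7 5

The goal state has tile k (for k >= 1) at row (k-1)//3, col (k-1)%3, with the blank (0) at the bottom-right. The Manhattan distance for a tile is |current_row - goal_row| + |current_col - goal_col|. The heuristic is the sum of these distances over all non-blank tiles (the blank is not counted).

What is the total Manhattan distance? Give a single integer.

Tile 1: (0,0)->(0,0) = 0
Tile 8: (0,1)->(2,1) = 2
Tile 2: (0,2)->(0,1) = 1
Tile 6: (1,0)->(1,2) = 2
Tile 4: (1,2)->(1,0) = 2
Tile 3: (2,0)->(0,2) = 4
Tile 7: (2,1)->(2,0) = 1
Tile 5: (2,2)->(1,1) = 2
Sum: 0 + 2 + 1 + 2 + 2 + 4 + 1 + 2 = 14

Answer: 14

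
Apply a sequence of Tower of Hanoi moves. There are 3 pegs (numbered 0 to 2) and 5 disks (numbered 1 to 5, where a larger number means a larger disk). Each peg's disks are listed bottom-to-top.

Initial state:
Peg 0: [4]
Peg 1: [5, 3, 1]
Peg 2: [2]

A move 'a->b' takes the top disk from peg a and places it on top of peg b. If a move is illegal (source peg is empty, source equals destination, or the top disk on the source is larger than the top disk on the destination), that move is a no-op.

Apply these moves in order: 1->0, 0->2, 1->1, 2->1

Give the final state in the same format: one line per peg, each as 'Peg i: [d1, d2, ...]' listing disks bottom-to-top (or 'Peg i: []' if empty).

Answer: Peg 0: [4]
Peg 1: [5, 3, 1]
Peg 2: [2]

Derivation:
After move 1 (1->0):
Peg 0: [4, 1]
Peg 1: [5, 3]
Peg 2: [2]

After move 2 (0->2):
Peg 0: [4]
Peg 1: [5, 3]
Peg 2: [2, 1]

After move 3 (1->1):
Peg 0: [4]
Peg 1: [5, 3]
Peg 2: [2, 1]

After move 4 (2->1):
Peg 0: [4]
Peg 1: [5, 3, 1]
Peg 2: [2]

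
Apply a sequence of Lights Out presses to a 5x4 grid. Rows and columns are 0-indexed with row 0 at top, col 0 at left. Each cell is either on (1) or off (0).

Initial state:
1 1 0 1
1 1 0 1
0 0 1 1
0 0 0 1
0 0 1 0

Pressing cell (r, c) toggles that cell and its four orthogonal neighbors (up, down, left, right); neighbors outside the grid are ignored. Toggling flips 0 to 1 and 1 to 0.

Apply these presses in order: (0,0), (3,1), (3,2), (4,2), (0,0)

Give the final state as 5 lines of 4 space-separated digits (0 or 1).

After press 1 at (0,0):
0 0 0 1
0 1 0 1
0 0 1 1
0 0 0 1
0 0 1 0

After press 2 at (3,1):
0 0 0 1
0 1 0 1
0 1 1 1
1 1 1 1
0 1 1 0

After press 3 at (3,2):
0 0 0 1
0 1 0 1
0 1 0 1
1 0 0 0
0 1 0 0

After press 4 at (4,2):
0 0 0 1
0 1 0 1
0 1 0 1
1 0 1 0
0 0 1 1

After press 5 at (0,0):
1 1 0 1
1 1 0 1
0 1 0 1
1 0 1 0
0 0 1 1

Answer: 1 1 0 1
1 1 0 1
0 1 0 1
1 0 1 0
0 0 1 1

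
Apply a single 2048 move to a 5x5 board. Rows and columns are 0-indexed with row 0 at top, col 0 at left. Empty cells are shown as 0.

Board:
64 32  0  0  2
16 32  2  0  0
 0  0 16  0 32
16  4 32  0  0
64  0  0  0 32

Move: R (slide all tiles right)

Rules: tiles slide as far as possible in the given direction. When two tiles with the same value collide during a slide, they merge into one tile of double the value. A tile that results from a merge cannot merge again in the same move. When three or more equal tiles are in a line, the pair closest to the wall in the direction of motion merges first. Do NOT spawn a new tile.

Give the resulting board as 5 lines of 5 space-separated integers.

Slide right:
row 0: [64, 32, 0, 0, 2] -> [0, 0, 64, 32, 2]
row 1: [16, 32, 2, 0, 0] -> [0, 0, 16, 32, 2]
row 2: [0, 0, 16, 0, 32] -> [0, 0, 0, 16, 32]
row 3: [16, 4, 32, 0, 0] -> [0, 0, 16, 4, 32]
row 4: [64, 0, 0, 0, 32] -> [0, 0, 0, 64, 32]

Answer:  0  0 64 32  2
 0  0 16 32  2
 0  0  0 16 32
 0  0 16  4 32
 0  0  0 64 32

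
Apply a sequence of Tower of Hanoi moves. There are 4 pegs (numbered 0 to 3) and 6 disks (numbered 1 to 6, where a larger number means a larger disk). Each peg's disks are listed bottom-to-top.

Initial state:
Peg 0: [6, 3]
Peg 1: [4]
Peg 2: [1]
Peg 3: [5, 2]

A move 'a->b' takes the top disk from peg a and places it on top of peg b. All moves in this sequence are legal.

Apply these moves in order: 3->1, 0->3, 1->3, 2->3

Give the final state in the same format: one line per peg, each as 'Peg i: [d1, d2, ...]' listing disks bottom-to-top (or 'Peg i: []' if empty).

Answer: Peg 0: [6]
Peg 1: [4]
Peg 2: []
Peg 3: [5, 3, 2, 1]

Derivation:
After move 1 (3->1):
Peg 0: [6, 3]
Peg 1: [4, 2]
Peg 2: [1]
Peg 3: [5]

After move 2 (0->3):
Peg 0: [6]
Peg 1: [4, 2]
Peg 2: [1]
Peg 3: [5, 3]

After move 3 (1->3):
Peg 0: [6]
Peg 1: [4]
Peg 2: [1]
Peg 3: [5, 3, 2]

After move 4 (2->3):
Peg 0: [6]
Peg 1: [4]
Peg 2: []
Peg 3: [5, 3, 2, 1]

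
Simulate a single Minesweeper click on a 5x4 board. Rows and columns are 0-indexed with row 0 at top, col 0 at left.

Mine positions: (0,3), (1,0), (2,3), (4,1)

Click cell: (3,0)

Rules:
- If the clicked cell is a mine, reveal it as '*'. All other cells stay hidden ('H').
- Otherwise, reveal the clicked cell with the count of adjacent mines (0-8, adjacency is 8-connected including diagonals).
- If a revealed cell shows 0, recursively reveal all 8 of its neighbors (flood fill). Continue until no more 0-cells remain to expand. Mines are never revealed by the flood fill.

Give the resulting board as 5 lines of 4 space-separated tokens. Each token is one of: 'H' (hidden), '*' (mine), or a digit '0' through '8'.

H H H H
H H H H
H H H H
1 H H H
H H H H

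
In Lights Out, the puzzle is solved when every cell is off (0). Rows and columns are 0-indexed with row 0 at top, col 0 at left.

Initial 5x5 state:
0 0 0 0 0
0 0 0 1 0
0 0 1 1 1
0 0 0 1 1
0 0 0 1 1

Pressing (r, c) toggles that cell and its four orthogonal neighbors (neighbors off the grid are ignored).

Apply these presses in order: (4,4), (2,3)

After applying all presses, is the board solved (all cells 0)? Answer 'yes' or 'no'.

After press 1 at (4,4):
0 0 0 0 0
0 0 0 1 0
0 0 1 1 1
0 0 0 1 0
0 0 0 0 0

After press 2 at (2,3):
0 0 0 0 0
0 0 0 0 0
0 0 0 0 0
0 0 0 0 0
0 0 0 0 0

Lights still on: 0

Answer: yes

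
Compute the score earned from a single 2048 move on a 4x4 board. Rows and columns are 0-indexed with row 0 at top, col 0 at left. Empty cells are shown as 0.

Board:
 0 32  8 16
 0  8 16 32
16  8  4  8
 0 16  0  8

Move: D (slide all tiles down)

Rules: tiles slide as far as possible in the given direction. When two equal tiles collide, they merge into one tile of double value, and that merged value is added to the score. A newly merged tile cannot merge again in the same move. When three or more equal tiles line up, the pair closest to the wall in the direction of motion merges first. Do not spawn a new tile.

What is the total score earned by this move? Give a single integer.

Answer: 32

Derivation:
Slide down:
col 0: [0, 0, 16, 0] -> [0, 0, 0, 16]  score +0 (running 0)
col 1: [32, 8, 8, 16] -> [0, 32, 16, 16]  score +16 (running 16)
col 2: [8, 16, 4, 0] -> [0, 8, 16, 4]  score +0 (running 16)
col 3: [16, 32, 8, 8] -> [0, 16, 32, 16]  score +16 (running 32)
Board after move:
 0  0  0  0
 0 32  8 16
 0 16 16 32
16 16  4 16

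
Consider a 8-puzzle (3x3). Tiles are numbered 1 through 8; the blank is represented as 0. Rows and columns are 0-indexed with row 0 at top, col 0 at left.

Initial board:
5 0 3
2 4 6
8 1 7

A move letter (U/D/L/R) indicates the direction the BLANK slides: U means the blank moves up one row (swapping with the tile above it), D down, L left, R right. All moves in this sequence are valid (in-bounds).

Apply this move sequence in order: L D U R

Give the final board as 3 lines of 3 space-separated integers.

After move 1 (L):
0 5 3
2 4 6
8 1 7

After move 2 (D):
2 5 3
0 4 6
8 1 7

After move 3 (U):
0 5 3
2 4 6
8 1 7

After move 4 (R):
5 0 3
2 4 6
8 1 7

Answer: 5 0 3
2 4 6
8 1 7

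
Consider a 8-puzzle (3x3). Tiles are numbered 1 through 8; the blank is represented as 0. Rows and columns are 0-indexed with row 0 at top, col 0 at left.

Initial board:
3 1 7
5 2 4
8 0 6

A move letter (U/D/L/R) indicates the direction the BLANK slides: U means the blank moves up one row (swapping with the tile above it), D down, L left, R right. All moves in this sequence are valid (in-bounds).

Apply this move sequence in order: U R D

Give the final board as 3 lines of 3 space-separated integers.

Answer: 3 1 7
5 4 6
8 2 0

Derivation:
After move 1 (U):
3 1 7
5 0 4
8 2 6

After move 2 (R):
3 1 7
5 4 0
8 2 6

After move 3 (D):
3 1 7
5 4 6
8 2 0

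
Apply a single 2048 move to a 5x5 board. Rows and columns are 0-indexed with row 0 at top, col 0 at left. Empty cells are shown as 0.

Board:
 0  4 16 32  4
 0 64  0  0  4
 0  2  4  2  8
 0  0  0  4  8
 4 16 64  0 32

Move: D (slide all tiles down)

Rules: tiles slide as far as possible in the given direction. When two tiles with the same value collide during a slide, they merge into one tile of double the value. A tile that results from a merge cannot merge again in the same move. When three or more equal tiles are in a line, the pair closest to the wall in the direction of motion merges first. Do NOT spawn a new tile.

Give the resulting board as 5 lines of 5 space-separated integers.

Slide down:
col 0: [0, 0, 0, 0, 4] -> [0, 0, 0, 0, 4]
col 1: [4, 64, 2, 0, 16] -> [0, 4, 64, 2, 16]
col 2: [16, 0, 4, 0, 64] -> [0, 0, 16, 4, 64]
col 3: [32, 0, 2, 4, 0] -> [0, 0, 32, 2, 4]
col 4: [4, 4, 8, 8, 32] -> [0, 0, 8, 16, 32]

Answer:  0  0  0  0  0
 0  4  0  0  0
 0 64 16 32  8
 0  2  4  2 16
 4 16 64  4 32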